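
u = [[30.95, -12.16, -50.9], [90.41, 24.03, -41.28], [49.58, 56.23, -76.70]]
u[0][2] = -50.9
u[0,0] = 30.95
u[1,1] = 24.03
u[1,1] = 24.03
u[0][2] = -50.9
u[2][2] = -76.7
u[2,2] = -76.7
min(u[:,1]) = -12.16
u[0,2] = -50.9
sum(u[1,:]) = 73.16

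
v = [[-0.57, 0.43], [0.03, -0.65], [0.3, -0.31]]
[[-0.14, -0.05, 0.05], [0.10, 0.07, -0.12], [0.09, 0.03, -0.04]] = v@[[0.14,0.01,0.06], [-0.14,-0.1,0.19]]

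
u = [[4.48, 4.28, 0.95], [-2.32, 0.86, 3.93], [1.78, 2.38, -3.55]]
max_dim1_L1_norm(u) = 9.71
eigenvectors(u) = [[-0.16+0.00j, 0.87+0.00j, (0.87-0j)], [0.52+0.00j, (-0.28+0.38j), -0.28-0.38j], [(-0.84+0j), (0.15+0.09j), 0.15-0.09j]]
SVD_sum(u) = [[3.86, 3.12, -2.02], [-1.91, -1.55, 1.0], [2.88, 2.34, -1.51]] + [[0.31,1.47,2.85], [0.35,1.66,3.23], [-0.18,-0.86,-1.67]] + [[0.32, -0.31, 0.13], [-0.76, 0.74, -0.3], [-0.93, 0.91, -0.37]]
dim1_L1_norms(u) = [9.71, 7.11, 7.71]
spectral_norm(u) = 7.20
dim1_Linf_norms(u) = [4.48, 3.93, 3.55]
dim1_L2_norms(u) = [6.27, 4.64, 4.63]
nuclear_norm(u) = 14.22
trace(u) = 1.79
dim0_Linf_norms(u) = [4.48, 4.28, 3.93]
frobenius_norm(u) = 9.07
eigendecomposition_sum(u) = [[0.20+0.00j, (0.19-0j), (-0.81+0j)], [-0.68-0.00j, (-0.63+0j), 2.69-0.00j], [(1.08+0j), (1-0j), (-4.28+0j)]] + [[(2.14+0.28j), 2.05-3.26j, (0.88-2.1j)],[(-0.82+0.84j), (0.74+1.95j), (0.62+1.07j)],[0.35+0.27j, 0.69-0.37j, 0.37-0.28j]] + [[2.14-0.28j, (2.05+3.26j), 0.88+2.10j], [-0.82-0.84j, 0.74-1.95j, (0.62-1.07j)], [(0.35-0.27j), 0.69+0.37j, 0.37+0.28j]]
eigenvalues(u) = [(-4.71+0j), (3.25+1.95j), (3.25-1.95j)]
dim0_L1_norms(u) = [8.58, 7.52, 8.43]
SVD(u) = [[-0.74, -0.62, -0.26], [0.37, -0.70, 0.61], [-0.56, 0.36, 0.75]] @ diag([7.1987918390728245, 5.218613779189051, 1.7991571030226037]) @ [[-0.72, -0.58, 0.38], [-0.09, -0.46, -0.88], [-0.69, 0.67, -0.27]]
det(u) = -67.59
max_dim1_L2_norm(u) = 6.27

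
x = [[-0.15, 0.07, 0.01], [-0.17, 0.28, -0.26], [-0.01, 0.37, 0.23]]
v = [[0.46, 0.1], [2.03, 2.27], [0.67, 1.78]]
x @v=[[0.08,0.16], [0.32,0.16], [0.90,1.25]]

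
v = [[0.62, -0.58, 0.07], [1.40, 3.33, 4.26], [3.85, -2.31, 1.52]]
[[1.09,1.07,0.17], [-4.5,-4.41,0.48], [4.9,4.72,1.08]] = v @ [[1.41, 0.01, 0.46],  [-0.51, -1.79, 0.18],  [-1.12, 0.36, -0.18]]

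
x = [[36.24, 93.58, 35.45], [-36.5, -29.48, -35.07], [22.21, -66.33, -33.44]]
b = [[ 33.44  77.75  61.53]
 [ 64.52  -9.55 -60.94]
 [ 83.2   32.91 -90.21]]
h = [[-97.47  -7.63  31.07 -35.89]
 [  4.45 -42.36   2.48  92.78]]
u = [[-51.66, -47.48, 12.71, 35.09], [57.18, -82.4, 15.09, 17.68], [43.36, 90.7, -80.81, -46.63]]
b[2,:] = [83.2, 32.91, -90.21]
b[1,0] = 64.52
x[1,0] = -36.5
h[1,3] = 92.78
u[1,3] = 17.68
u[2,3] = -46.63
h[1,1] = -42.36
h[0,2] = 31.07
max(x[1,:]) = -29.48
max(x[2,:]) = 22.21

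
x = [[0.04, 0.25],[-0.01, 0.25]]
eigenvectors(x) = [[-1.0, -0.78], [-0.05, -0.62]]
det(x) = 0.01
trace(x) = 0.29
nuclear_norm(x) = 0.39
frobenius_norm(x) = 0.36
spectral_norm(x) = 0.35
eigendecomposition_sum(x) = [[0.06, -0.07],  [0.00, -0.00]] + [[-0.02,0.32], [-0.01,0.25]]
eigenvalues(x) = [0.05, 0.24]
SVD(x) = [[0.71, 0.70], [0.7, -0.71]] @ diag([0.3541956081325242, 0.03529123375048473]) @ [[0.06, 1.0], [1.00, -0.06]]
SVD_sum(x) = [[0.02, 0.25], [0.02, 0.25]] + [[0.02,-0.0], [-0.03,0.00]]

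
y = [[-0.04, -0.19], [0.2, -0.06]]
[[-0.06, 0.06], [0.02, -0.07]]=y @ [[0.18,-0.44], [0.28,-0.24]]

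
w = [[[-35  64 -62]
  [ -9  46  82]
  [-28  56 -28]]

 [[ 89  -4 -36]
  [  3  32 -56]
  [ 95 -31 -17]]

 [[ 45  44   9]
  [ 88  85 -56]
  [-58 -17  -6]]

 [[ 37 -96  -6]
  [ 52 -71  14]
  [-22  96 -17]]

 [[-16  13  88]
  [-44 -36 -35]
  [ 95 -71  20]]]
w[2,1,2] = -56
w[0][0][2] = -62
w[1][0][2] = -36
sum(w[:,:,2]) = -106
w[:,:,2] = [[-62, 82, -28], [-36, -56, -17], [9, -56, -6], [-6, 14, -17], [88, -35, 20]]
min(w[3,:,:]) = -96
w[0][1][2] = 82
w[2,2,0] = -58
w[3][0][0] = 37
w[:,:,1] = [[64, 46, 56], [-4, 32, -31], [44, 85, -17], [-96, -71, 96], [13, -36, -71]]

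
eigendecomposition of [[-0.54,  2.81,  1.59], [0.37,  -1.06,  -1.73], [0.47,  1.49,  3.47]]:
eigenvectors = [[0.1, 0.91, -0.71], [-0.39, -0.41, -0.56], [0.91, 0.03, 0.43]]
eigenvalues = [2.89, -1.74, 0.72]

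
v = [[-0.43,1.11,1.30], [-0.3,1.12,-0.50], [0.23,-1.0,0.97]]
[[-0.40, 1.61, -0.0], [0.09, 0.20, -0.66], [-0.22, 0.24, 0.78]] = v @[[0.4, 0.54, 0.95], [0.08, 0.69, -0.14], [-0.24, 0.83, 0.43]]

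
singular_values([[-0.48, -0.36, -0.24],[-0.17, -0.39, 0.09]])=[0.73, 0.27]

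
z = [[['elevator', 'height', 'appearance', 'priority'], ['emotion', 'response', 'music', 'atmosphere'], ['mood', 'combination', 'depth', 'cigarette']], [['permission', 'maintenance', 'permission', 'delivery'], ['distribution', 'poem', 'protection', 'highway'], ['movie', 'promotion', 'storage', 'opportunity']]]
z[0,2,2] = 'depth'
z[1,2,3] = 'opportunity'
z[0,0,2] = 'appearance'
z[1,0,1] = 'maintenance'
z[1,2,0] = 'movie'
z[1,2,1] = 'promotion'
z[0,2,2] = 'depth'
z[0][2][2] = 'depth'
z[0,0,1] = 'height'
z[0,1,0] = 'emotion'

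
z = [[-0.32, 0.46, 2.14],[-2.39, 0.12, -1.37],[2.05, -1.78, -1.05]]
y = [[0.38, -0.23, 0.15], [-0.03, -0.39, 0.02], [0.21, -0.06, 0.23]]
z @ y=[[0.31, -0.23, 0.45], [-1.2, 0.59, -0.67], [0.61, 0.29, 0.03]]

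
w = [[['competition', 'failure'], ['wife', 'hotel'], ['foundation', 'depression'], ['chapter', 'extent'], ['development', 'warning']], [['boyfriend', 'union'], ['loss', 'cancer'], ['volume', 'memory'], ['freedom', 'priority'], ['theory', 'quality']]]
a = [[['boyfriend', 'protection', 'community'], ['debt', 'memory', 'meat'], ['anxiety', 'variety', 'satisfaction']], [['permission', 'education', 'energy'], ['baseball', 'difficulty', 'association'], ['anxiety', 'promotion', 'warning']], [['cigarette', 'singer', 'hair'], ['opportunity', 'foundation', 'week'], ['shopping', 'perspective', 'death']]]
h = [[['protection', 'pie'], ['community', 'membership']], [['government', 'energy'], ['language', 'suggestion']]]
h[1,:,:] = [['government', 'energy'], ['language', 'suggestion']]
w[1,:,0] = ['boyfriend', 'loss', 'volume', 'freedom', 'theory']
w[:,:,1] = [['failure', 'hotel', 'depression', 'extent', 'warning'], ['union', 'cancer', 'memory', 'priority', 'quality']]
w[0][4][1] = 'warning'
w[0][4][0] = 'development'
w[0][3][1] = 'extent'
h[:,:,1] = [['pie', 'membership'], ['energy', 'suggestion']]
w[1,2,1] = 'memory'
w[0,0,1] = 'failure'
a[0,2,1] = 'variety'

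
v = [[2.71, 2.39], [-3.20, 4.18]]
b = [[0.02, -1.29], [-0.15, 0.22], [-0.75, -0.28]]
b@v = [[4.18, -5.34], [-1.11, 0.56], [-1.14, -2.96]]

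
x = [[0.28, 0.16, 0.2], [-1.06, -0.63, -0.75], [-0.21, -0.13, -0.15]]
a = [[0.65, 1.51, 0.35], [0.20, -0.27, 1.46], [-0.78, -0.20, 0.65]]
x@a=[[0.06, 0.34, 0.46], [-0.23, -1.28, -1.78], [-0.05, -0.25, -0.36]]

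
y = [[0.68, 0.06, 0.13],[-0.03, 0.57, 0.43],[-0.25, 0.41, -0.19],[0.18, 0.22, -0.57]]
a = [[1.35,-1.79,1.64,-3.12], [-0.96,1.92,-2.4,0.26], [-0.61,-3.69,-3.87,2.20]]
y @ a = [[0.78,  -1.58,  0.47,  -1.82],  [-0.85,  -0.44,  -3.08,  1.19],  [-0.62,  1.94,  -0.66,  0.47],  [0.38,  2.20,  1.97,  -1.76]]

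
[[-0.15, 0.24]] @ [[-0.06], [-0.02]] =[[0.00]]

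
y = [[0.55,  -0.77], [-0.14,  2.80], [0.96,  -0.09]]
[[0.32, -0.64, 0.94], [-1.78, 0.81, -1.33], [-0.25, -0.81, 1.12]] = y @ [[-0.32, -0.82, 1.13], [-0.65, 0.25, -0.42]]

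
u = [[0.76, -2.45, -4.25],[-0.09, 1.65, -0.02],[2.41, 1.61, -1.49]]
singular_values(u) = [5.13, 3.29, 0.96]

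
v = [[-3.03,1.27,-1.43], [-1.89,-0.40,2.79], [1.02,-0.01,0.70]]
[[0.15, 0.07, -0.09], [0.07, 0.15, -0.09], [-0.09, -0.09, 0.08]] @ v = [[-0.68, 0.16, -0.08],[-0.59, 0.03, 0.26],[0.52, -0.08, -0.07]]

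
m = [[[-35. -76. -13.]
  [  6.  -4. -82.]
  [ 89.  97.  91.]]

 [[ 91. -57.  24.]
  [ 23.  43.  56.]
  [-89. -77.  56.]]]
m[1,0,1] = -57.0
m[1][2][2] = 56.0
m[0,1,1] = -4.0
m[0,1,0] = 6.0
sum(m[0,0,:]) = -124.0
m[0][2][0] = 89.0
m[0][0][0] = -35.0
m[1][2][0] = -89.0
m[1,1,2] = 56.0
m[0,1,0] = 6.0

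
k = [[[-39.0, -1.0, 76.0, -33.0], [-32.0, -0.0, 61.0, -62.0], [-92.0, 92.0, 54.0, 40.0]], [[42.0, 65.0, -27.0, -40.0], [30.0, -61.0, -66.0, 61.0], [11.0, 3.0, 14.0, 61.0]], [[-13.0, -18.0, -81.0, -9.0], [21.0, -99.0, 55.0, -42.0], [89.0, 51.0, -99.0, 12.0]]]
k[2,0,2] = -81.0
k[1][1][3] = 61.0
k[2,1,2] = 55.0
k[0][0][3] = -33.0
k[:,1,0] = [-32.0, 30.0, 21.0]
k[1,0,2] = -27.0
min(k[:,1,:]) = -99.0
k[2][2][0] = 89.0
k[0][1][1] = -0.0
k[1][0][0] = 42.0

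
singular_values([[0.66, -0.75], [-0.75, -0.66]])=[1.0, 1.0]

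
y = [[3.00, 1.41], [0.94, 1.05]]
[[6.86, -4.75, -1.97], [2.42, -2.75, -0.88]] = y @ [[2.08,-0.61,-0.45], [0.44,-2.07,-0.44]]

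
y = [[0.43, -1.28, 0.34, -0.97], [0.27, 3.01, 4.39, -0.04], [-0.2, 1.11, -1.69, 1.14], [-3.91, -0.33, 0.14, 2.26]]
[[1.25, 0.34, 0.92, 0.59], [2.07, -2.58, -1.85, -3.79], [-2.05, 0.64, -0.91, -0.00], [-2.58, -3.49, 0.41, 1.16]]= y @ [[0.53, 0.67, -0.52, 0.02], [-0.37, 0.04, -0.36, -0.86], [0.69, -0.66, -0.15, -0.27], [-0.32, -0.34, -0.76, 0.44]]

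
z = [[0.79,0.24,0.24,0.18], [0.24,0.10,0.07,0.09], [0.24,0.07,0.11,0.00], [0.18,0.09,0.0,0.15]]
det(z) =-0.000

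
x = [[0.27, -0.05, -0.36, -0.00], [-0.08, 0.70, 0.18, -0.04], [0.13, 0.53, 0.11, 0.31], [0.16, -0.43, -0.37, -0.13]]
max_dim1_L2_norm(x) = 0.73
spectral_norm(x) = 1.08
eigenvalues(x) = [(0.01+0j), (0.06+0.3j), (0.06-0.3j), (0.82+0j)]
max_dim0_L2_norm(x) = 0.98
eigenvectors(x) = [[(0.75+0j),-0.35-0.51j,-0.35+0.51j,(-0.26+0j)], [(-0.08+0j),(0.15-0.02j),0.15+0.02j,0.76+0.00j], [0.55+0.00j,-0.66+0.00j,-0.66-0.00j,(0.3+0j)], [-0.36+0.00j,0.01-0.40j,0.01+0.40j,(-0.51+0j)]]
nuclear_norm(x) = 1.87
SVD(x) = [[-0.21,  -0.78,  0.18,  -0.57], [0.64,  -0.12,  0.74,  0.16], [0.51,  -0.51,  -0.6,  0.34], [-0.53,  -0.34,  0.25,  0.74]] @ diag([1.0836625885527522, 0.5025416896343841, 0.28070660918031765, 0.005571706476051823]) @ [[-0.12, 0.89, 0.41, 0.19],[-0.64, -0.34, 0.65, -0.22],[-0.18, 0.31, -0.31, -0.88],[-0.74, 0.08, -0.56, 0.37]]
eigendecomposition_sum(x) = [[0.01+0.00j, -0.00+0.00j, (-0.01-0j), -0.01-0.00j], [(-0-0j), 0j, 0j, 0.00+0.00j], [0.01+0.00j, (-0+0j), -0.00-0.00j, -0.01-0.00j], [-0.00-0.00j, 0.00+0.00j, 0.00+0.00j, (0.01+0j)]] + [[(0.12-0j), 0.11+0.06j, -0.14+0.12j, 0.01+0.17j], [(-0.01+0.03j), -0.03+0.02j, -0.01-0.04j, -0.04-0.02j], [(0.07-0.11j), (0.12-0.05j), 0.02+0.20j, (0.15+0.09j)], [0.06+0.04j, (0.03+0.07j), -0.12+0.01j, -0.06+0.09j]] + [[(0.12+0j), 0.11-0.06j, -0.14-0.12j, 0.01-0.17j],[-0.01-0.03j, -0.03-0.02j, -0.01+0.04j, (-0.04+0.02j)],[0.07+0.11j, (0.12+0.05j), (0.02-0.2j), (0.15-0.09j)],[0.06-0.04j, (0.03-0.07j), -0.12-0.01j, (-0.06-0.09j)]] + [[(0.02+0j), (-0.26-0j), -0.07-0.00j, (-0.01-0j)], [(-0.05-0j), 0.75+0.00j, 0.20+0.00j, 0.03+0.00j], [(-0.02-0j), 0.29+0.00j, 0.08+0.00j, (0.01+0j)], [0.03+0.00j, (-0.5-0j), -0.13-0.00j, (-0.02-0j)]]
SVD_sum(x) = [[0.03,-0.2,-0.09,-0.04], [-0.08,0.62,0.28,0.13], [-0.06,0.49,0.23,0.10], [0.07,-0.51,-0.23,-0.11]] + [[0.25, 0.13, -0.26, 0.09], [0.04, 0.02, -0.04, 0.01], [0.17, 0.09, -0.17, 0.06], [0.11, 0.06, -0.11, 0.04]] + [[-0.01, 0.02, -0.02, -0.04], [-0.04, 0.06, -0.07, -0.18], [0.03, -0.05, 0.05, 0.15], [-0.01, 0.02, -0.02, -0.06]] + [[0.0, -0.00, 0.00, -0.00], [-0.0, 0.0, -0.0, 0.0], [-0.0, 0.00, -0.00, 0.0], [-0.0, 0.00, -0.00, 0.0]]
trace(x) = 0.95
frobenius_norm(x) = 1.23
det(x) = 0.00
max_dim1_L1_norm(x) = 1.09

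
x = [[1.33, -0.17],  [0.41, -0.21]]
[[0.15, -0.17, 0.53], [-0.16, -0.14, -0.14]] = x@[[0.28, -0.05, 0.64], [1.32, 0.59, 1.90]]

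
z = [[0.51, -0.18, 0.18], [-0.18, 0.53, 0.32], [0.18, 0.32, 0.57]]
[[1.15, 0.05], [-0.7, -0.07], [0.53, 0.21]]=z @ [[0.77, -0.72], [-2.24, -1.11], [1.94, 1.22]]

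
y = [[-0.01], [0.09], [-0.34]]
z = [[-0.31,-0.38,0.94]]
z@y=[[-0.35]]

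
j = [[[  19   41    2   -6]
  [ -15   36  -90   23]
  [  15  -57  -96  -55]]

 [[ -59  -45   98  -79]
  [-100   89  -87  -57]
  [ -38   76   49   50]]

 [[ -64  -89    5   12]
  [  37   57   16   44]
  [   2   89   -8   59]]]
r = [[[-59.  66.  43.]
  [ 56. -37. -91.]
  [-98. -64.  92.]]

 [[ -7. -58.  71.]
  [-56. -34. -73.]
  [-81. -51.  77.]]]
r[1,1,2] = -73.0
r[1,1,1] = -34.0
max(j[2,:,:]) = 89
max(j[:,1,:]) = 89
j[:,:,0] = [[19, -15, 15], [-59, -100, -38], [-64, 37, 2]]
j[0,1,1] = 36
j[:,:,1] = [[41, 36, -57], [-45, 89, 76], [-89, 57, 89]]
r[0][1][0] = 56.0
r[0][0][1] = 66.0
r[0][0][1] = 66.0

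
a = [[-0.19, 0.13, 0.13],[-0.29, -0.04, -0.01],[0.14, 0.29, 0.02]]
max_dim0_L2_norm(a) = 0.37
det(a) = -0.01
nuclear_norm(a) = 0.79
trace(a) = -0.21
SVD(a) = [[-0.30,-0.74,0.6], [-0.7,-0.26,-0.66], [0.65,-0.62,-0.44]] @ diag([0.39329902706610953, 0.31386514110043034, 0.08126837337401677]) @ [[0.89,0.45,-0.05], [0.41,-0.85,-0.34], [0.19,-0.28,0.94]]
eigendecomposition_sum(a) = [[(-0.14+0j), (-0+0j), 0.07-0.00j], [-0.17+0.00j, -0.00+0.00j, 0.08-0.00j], [0.25-0.00j, 0.00-0.00j, (-0.12+0j)]] + [[-0.02+0.05j, 0.07-0.01j, 0.03+0.02j], [-0.06-0.06j, (-0.02+0.1j), -0.05+0.04j], [-0.06+0.10j, 0.14-0.02j, 0.07+0.05j]] + [[-0.02-0.05j, 0.07+0.01j, (0.03-0.02j)], [-0.06+0.06j, (-0.02-0.1j), -0.05-0.04j], [-0.06-0.10j, 0.14+0.02j, 0.07-0.05j]]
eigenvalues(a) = [(-0.26+0j), (0.03+0.19j), (0.03-0.19j)]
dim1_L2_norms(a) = [0.26, 0.29, 0.32]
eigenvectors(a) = [[0.42+0.00j, -0.36+0.01j, (-0.36-0.01j)], [0.52+0.00j, 0.16-0.52j, (0.16+0.52j)], [(-0.75+0j), -0.76+0.00j, -0.76-0.00j]]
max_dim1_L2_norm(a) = 0.32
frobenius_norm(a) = 0.51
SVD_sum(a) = [[-0.10, -0.05, 0.01], [-0.25, -0.12, 0.01], [0.23, 0.11, -0.01]] + [[-0.09, 0.20, 0.08], [-0.03, 0.07, 0.03], [-0.08, 0.17, 0.07]] + [[0.01, -0.01, 0.05], [-0.01, 0.02, -0.05], [-0.01, 0.01, -0.03]]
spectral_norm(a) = 0.39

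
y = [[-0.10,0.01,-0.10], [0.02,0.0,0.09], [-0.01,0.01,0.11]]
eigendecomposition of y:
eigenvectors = [[0.97, -0.17, -0.33], [-0.23, -0.98, 0.53], [0.05, 0.07, 0.78]]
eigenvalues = [-0.11, -0.0, 0.12]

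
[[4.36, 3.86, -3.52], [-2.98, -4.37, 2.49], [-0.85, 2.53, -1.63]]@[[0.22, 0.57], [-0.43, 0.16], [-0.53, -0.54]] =[[1.17,5.0], [-0.1,-3.74], [-0.41,0.80]]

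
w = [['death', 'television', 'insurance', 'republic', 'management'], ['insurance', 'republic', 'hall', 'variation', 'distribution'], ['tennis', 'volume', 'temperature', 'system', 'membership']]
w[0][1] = 'television'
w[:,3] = ['republic', 'variation', 'system']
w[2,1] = 'volume'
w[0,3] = 'republic'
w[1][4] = 'distribution'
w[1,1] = 'republic'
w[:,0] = ['death', 'insurance', 'tennis']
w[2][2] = 'temperature'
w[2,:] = ['tennis', 'volume', 'temperature', 'system', 'membership']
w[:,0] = ['death', 'insurance', 'tennis']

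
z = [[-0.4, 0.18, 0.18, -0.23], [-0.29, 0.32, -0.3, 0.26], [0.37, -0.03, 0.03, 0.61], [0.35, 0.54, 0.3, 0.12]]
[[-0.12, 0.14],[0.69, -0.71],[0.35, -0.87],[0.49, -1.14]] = z@[[0.14, -0.34], [1.11, -1.56], [-0.75, -0.08], [0.58, -1.29]]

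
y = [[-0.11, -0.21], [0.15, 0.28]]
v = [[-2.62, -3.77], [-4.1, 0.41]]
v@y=[[-0.28, -0.51], [0.51, 0.98]]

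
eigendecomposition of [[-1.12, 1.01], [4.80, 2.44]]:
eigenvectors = [[-0.69, -0.21], [0.72, -0.98]]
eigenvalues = [-2.17, 3.49]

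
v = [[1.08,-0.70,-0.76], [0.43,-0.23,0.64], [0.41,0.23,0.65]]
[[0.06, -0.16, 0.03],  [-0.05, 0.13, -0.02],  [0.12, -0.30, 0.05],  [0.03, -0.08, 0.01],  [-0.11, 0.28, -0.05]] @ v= [[0.01, 0.0, -0.13], [-0.01, 0.00, 0.11], [0.02, -0.00, -0.25], [0.00, -0.0, -0.07], [-0.02, 0.00, 0.23]]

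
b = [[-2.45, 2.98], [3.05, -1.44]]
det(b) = -5.561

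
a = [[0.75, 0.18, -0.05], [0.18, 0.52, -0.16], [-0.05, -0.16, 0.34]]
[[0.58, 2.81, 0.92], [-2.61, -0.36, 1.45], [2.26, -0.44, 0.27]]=a@[[2.12, 4.28, 0.59], [-4.23, -2.77, 3.34], [4.97, -1.96, 2.45]]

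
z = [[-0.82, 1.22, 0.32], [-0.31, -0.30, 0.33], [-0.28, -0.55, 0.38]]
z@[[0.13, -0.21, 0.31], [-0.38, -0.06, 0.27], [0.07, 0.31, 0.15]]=[[-0.55, 0.2, 0.12], [0.10, 0.19, -0.13], [0.2, 0.21, -0.18]]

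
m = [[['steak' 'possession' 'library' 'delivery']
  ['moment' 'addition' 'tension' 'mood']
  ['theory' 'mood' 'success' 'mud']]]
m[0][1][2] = 'tension'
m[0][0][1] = 'possession'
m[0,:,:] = [['steak', 'possession', 'library', 'delivery'], ['moment', 'addition', 'tension', 'mood'], ['theory', 'mood', 'success', 'mud']]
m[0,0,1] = 'possession'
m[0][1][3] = 'mood'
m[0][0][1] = 'possession'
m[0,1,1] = 'addition'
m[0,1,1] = 'addition'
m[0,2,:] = ['theory', 'mood', 'success', 'mud']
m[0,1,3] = 'mood'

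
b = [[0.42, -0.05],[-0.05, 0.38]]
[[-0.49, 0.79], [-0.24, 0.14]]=b @[[-1.27, 1.95], [-0.80, 0.63]]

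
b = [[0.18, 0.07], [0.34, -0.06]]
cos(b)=[[0.97, -0.00],[-0.02, 0.99]]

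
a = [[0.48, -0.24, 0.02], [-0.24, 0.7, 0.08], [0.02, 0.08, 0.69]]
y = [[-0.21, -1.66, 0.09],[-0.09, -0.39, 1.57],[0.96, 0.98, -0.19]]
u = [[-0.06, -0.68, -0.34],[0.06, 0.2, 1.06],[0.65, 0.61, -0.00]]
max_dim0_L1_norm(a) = 1.02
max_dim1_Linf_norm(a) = 0.7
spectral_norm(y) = 2.20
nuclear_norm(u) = 2.52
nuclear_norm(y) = 4.31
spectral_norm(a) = 0.87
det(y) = -2.14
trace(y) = -0.79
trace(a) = 1.87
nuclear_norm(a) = 1.87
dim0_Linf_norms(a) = [0.48, 0.7, 0.69]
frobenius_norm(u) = 1.59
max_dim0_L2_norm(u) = 1.11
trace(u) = 0.14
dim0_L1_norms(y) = [1.26, 3.03, 1.85]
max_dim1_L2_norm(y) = 1.68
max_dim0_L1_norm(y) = 3.03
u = a @ y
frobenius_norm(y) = 2.71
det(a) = 0.19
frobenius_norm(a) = 1.15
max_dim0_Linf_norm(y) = 1.66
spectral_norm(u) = 1.28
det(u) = -0.40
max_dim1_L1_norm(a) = 1.02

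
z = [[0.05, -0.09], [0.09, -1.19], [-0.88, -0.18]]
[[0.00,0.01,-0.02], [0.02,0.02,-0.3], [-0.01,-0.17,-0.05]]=z @ [[0.01, 0.19, 0.01],[-0.02, 0.00, 0.25]]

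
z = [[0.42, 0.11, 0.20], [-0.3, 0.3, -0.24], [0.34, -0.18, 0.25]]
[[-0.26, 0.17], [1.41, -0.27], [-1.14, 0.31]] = z@[[0.17,  -1.49], [2.46,  0.55], [-3.02,  3.66]]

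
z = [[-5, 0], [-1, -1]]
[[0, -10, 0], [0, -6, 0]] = z@[[0, 2, 0], [0, 4, 0]]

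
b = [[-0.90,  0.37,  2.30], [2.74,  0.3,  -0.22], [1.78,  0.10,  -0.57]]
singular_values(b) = [3.64, 2.03, 0.0]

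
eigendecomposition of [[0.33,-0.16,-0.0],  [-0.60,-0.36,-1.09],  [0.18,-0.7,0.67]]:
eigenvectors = [[-0.11, 0.88, 0.12], [0.59, -0.01, 0.91], [-0.80, -0.48, 0.39]]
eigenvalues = [1.21, 0.33, -0.91]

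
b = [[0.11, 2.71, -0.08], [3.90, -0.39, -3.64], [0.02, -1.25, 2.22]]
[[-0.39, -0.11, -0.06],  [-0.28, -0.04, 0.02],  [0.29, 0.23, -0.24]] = b @ [[-0.04, 0.06, -0.11],[-0.14, -0.04, -0.02],[0.05, 0.08, -0.12]]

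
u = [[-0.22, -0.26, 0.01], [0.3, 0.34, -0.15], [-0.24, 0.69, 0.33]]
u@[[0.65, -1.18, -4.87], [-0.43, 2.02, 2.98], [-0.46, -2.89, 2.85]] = [[-0.04, -0.29, 0.33], [0.12, 0.77, -0.88], [-0.6, 0.72, 4.17]]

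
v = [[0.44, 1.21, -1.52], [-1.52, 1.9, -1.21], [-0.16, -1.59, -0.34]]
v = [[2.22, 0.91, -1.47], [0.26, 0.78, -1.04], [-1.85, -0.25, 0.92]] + [[-1.78, 0.30, -0.05], [-1.78, 1.12, -0.17], [1.69, -1.34, -1.26]]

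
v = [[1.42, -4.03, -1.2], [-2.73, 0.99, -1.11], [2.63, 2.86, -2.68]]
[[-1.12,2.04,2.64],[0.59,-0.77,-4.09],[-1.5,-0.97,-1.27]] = v@[[-0.32, 0.12, 0.96],[0.07, -0.46, -0.56],[0.32, -0.01, 0.82]]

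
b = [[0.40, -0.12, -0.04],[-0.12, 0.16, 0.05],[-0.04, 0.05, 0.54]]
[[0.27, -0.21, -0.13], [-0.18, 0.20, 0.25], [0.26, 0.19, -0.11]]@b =[[0.14, -0.07, -0.09], [-0.11, 0.07, 0.15], [0.09, -0.01, -0.06]]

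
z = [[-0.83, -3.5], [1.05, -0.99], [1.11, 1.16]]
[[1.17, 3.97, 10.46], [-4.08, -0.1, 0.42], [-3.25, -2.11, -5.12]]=z @ [[-3.43,-0.95,-1.98], [0.48,-0.91,-2.52]]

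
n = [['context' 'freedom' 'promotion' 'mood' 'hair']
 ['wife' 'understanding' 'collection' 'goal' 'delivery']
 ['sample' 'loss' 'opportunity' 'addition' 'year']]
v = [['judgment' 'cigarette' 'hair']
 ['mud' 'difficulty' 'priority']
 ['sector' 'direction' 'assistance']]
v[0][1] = 'cigarette'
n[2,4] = 'year'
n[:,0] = ['context', 'wife', 'sample']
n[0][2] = 'promotion'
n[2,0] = 'sample'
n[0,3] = 'mood'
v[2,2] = 'assistance'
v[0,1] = 'cigarette'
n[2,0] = 'sample'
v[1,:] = ['mud', 'difficulty', 'priority']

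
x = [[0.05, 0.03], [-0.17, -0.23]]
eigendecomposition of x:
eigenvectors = [[0.84, -0.11], [-0.55, 0.99]]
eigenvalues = [0.03, -0.21]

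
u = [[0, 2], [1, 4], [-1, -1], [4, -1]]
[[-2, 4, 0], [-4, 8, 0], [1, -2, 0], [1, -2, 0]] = u@[[0, 0, 0], [-1, 2, 0]]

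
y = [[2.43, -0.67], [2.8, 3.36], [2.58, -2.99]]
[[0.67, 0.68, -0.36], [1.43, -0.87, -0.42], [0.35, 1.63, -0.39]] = y@ [[0.32, 0.17, -0.15],  [0.16, -0.4, 0.00]]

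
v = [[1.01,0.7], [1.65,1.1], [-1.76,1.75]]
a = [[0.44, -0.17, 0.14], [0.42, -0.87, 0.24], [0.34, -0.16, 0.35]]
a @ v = [[-0.08, 0.37], [-1.43, -0.24], [-0.54, 0.67]]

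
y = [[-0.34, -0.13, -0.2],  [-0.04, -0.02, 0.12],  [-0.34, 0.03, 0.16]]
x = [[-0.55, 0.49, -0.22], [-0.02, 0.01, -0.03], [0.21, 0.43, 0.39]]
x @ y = [[0.24, 0.06, 0.13], [0.02, 0.00, 0.0], [-0.22, -0.02, 0.07]]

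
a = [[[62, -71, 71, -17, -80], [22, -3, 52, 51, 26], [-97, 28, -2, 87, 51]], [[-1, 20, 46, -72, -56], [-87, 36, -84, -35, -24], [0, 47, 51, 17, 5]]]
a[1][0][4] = -56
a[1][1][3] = -35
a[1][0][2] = 46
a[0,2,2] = -2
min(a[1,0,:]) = -72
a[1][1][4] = -24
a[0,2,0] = -97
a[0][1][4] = 26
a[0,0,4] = -80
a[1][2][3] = 17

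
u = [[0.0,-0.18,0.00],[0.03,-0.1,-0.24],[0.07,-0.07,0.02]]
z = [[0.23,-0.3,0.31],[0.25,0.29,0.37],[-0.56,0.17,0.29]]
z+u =[[0.23,-0.48,0.31], [0.28,0.19,0.13], [-0.49,0.1,0.31]]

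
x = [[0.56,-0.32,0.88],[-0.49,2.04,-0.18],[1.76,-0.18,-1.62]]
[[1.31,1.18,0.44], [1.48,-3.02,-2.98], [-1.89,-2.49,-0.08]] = x @ [[0.45, -0.53, -0.15], [0.97, -1.51, -1.49], [1.55, 1.13, 0.05]]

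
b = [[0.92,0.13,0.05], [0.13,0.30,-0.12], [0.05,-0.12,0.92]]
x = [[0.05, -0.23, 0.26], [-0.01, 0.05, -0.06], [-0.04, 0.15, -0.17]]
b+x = [[0.97, -0.10, 0.31],[0.12, 0.35, -0.18],[0.01, 0.03, 0.75]]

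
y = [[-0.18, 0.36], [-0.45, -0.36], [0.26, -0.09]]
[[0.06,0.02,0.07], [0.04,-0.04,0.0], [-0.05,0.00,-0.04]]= y @ [[-0.15, 0.03, -0.11], [0.08, 0.08, 0.13]]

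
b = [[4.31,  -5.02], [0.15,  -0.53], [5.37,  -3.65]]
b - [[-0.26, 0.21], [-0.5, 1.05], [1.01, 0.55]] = [[4.57, -5.23], [0.65, -1.58], [4.36, -4.20]]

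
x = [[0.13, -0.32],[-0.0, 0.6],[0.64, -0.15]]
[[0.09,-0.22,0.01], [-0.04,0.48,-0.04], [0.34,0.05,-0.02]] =x @ [[0.52, 0.27, -0.05], [-0.07, 0.8, -0.06]]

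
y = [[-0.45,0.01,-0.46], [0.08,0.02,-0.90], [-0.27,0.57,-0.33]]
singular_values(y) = [1.12, 0.59, 0.38]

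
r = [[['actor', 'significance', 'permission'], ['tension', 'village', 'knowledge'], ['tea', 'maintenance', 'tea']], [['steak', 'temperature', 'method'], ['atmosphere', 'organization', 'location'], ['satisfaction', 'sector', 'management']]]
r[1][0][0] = 'steak'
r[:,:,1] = [['significance', 'village', 'maintenance'], ['temperature', 'organization', 'sector']]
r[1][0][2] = 'method'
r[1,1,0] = 'atmosphere'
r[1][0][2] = 'method'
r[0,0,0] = 'actor'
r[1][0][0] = 'steak'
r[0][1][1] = 'village'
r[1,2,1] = 'sector'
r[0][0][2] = 'permission'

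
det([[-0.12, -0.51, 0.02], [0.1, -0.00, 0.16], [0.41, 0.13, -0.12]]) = -0.037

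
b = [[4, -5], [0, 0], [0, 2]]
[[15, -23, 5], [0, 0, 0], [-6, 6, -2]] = b @ [[0, -2, 0], [-3, 3, -1]]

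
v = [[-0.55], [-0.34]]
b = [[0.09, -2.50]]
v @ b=[[-0.05,1.38], [-0.03,0.85]]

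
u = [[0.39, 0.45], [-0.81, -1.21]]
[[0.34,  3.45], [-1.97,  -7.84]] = u @ [[-4.47,6.0], [4.62,2.46]]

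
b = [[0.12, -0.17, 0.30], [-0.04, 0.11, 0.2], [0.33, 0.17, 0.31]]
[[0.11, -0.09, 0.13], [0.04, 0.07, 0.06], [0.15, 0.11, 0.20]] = b @ [[0.21,-0.02,0.26], [-0.02,0.6,0.04], [0.26,0.04,0.35]]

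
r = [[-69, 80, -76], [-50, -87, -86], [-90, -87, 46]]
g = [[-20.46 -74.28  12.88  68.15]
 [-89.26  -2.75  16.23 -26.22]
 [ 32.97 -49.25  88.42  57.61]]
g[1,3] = -26.22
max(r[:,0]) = -50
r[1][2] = -86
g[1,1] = -2.75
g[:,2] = [12.88, 16.23, 88.42]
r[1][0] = -50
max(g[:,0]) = 32.97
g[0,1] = -74.28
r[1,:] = [-50, -87, -86]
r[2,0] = -90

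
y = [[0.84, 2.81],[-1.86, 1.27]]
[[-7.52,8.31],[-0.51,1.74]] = y @ [[-1.29, 0.90], [-2.29, 2.69]]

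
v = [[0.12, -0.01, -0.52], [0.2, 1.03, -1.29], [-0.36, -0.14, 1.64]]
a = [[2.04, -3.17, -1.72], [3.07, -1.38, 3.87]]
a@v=[[0.23, -3.04, 0.21], [-1.3, -1.99, 6.53]]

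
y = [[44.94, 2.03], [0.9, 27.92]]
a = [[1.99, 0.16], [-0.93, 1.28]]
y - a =[[42.95, 1.87], [1.83, 26.64]]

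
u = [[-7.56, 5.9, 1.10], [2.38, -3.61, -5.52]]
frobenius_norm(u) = 11.93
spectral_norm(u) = 11.03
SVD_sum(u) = [[-6.50,5.86,3.27], [4.07,-3.67,-2.05]] + [[-1.06, 0.04, -2.17], [-1.69, 0.06, -3.47]]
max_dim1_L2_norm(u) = 9.65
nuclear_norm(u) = 15.58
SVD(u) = [[-0.85, 0.53], [0.53, 0.85]] @ diag([11.026727369202538, 4.555412552698125]) @ [[0.70, -0.63, -0.35], [-0.44, 0.02, -0.90]]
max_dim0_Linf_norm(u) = 7.56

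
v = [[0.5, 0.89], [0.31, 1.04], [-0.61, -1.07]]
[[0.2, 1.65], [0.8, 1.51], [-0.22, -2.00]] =v @ [[-2.1, 1.54], [1.4, 0.99]]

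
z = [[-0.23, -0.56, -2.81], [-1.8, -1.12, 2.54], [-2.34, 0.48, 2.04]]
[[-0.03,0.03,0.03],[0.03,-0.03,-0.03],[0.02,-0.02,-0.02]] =z @ [[0.0,  -0.0,  0.00],  [0.0,  0.0,  -0.00],  [0.01,  -0.01,  -0.01]]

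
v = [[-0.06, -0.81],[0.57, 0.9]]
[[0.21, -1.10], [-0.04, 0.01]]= v @[[0.38, -2.42], [-0.29, 1.54]]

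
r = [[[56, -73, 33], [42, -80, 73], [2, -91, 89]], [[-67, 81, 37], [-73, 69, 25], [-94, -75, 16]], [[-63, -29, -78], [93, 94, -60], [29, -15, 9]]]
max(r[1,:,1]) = 81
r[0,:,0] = [56, 42, 2]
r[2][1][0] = 93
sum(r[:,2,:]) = -130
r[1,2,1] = -75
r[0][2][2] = 89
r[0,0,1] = -73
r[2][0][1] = -29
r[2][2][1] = -15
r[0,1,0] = 42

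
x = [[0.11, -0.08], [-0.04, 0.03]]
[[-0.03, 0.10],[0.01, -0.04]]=x@ [[0.25,1.95], [0.77,1.40]]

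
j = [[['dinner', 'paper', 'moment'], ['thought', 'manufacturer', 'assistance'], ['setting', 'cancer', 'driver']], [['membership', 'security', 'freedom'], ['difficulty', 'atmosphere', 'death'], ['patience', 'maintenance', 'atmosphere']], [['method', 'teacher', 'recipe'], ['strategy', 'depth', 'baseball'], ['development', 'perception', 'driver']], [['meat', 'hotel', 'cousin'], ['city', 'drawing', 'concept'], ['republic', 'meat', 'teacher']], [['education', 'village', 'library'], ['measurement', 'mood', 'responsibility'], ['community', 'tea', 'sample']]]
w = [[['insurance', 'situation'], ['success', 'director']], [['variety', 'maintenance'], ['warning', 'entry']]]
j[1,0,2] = 'freedom'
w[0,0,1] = 'situation'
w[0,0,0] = 'insurance'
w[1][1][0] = 'warning'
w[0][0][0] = 'insurance'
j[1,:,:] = [['membership', 'security', 'freedom'], ['difficulty', 'atmosphere', 'death'], ['patience', 'maintenance', 'atmosphere']]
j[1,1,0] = 'difficulty'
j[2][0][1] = 'teacher'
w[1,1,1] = 'entry'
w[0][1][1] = 'director'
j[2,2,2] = 'driver'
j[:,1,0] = ['thought', 'difficulty', 'strategy', 'city', 'measurement']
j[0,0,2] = 'moment'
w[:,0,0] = ['insurance', 'variety']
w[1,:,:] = [['variety', 'maintenance'], ['warning', 'entry']]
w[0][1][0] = 'success'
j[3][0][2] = 'cousin'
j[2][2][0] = 'development'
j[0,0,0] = 'dinner'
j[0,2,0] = 'setting'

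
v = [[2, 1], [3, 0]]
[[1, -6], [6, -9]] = v @ [[2, -3], [-3, 0]]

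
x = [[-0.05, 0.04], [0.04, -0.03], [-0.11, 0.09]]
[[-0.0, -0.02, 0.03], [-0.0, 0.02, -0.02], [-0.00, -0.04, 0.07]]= x @ [[-0.18, 0.37, -0.47],[-0.23, -0.02, 0.17]]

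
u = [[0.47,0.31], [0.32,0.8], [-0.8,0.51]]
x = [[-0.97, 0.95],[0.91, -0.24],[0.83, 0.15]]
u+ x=[[-0.5, 1.26], [1.23, 0.56], [0.03, 0.66]]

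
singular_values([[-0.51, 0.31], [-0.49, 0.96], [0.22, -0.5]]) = [1.32, 0.29]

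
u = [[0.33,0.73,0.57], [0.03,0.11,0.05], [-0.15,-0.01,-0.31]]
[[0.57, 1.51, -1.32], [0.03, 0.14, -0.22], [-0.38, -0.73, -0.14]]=u @ [[2.64, 1.04, -0.11], [-0.38, 0.15, -2.21], [-0.05, 1.86, 0.57]]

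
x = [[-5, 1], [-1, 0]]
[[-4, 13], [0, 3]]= x @ [[0, -3], [-4, -2]]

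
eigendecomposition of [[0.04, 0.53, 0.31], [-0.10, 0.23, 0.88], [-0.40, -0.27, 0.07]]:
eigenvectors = [[(-0.7+0j), 0.36-0.42j, 0.36+0.42j], [0.59+0.00j, 0.67+0.00j, (0.67-0j)], [-0.39+0.00j, 0.08+0.49j, 0.08-0.49j]]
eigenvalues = [(-0.24+0j), (0.29+0.7j), (0.29-0.7j)]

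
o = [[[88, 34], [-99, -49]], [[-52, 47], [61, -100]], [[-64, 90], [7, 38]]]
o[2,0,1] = 90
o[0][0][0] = 88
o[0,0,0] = 88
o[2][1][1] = 38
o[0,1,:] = [-99, -49]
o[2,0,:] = [-64, 90]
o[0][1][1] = -49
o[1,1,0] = 61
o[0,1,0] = -99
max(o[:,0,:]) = 90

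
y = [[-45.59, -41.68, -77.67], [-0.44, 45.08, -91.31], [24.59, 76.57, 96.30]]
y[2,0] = 24.59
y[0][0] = -45.59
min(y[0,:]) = -77.67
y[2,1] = 76.57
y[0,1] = -41.68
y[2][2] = 96.3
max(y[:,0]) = 24.59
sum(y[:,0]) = -21.44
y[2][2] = 96.3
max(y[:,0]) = 24.59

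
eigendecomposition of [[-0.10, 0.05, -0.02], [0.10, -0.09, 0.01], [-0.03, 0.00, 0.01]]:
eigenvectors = [[0.61, -0.46, -0.21], [-0.79, -0.81, -0.11], [0.1, -0.36, 0.97]]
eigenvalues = [-0.17, -0.03, 0.02]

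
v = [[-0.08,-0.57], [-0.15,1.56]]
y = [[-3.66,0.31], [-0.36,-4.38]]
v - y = [[3.58, -0.88], [0.21, 5.94]]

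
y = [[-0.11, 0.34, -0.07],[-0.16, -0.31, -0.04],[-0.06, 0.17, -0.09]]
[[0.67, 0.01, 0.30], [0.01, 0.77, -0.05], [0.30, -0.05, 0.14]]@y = [[-0.09, 0.28, -0.07], [-0.12, -0.24, -0.03], [-0.03, 0.14, -0.03]]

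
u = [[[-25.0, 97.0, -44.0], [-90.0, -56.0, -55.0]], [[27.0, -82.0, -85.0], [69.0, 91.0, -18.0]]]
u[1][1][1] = 91.0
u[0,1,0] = -90.0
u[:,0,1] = [97.0, -82.0]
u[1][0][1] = -82.0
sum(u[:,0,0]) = 2.0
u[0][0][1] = 97.0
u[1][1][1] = 91.0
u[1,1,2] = -18.0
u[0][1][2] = -55.0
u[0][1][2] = -55.0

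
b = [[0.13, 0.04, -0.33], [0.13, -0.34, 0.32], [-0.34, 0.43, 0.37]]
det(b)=-0.021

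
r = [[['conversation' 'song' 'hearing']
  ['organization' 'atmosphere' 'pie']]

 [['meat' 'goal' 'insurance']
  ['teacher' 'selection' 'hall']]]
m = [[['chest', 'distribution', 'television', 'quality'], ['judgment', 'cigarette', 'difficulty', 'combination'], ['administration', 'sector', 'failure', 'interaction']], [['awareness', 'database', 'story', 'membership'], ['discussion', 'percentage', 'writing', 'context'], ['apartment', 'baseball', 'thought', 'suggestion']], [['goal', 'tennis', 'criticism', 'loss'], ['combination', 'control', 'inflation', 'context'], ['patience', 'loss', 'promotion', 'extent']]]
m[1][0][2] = 'story'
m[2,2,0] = 'patience'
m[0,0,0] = 'chest'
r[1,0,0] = 'meat'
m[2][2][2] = 'promotion'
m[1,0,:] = ['awareness', 'database', 'story', 'membership']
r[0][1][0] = 'organization'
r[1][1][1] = 'selection'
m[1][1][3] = 'context'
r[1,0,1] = 'goal'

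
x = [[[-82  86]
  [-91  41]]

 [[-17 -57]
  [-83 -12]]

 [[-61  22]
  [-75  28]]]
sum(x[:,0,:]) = -109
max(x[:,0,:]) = 86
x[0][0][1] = 86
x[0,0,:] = [-82, 86]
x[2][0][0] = -61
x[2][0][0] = -61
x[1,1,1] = -12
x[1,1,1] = -12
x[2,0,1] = 22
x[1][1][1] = -12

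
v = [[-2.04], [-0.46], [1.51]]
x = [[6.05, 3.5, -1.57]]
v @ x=[[-12.34, -7.14, 3.2], [-2.78, -1.61, 0.72], [9.14, 5.28, -2.37]]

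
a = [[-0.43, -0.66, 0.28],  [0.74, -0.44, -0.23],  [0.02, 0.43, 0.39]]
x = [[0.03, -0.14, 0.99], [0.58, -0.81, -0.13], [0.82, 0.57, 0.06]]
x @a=[[-0.10, 0.47, 0.43], [-0.85, -0.08, 0.3], [0.07, -0.77, 0.12]]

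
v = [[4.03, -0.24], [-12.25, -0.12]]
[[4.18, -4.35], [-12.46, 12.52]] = v @ [[1.02, -1.03], [-0.27, 0.82]]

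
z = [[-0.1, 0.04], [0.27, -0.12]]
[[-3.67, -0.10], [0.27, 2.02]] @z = [[0.34, -0.13], [0.52, -0.23]]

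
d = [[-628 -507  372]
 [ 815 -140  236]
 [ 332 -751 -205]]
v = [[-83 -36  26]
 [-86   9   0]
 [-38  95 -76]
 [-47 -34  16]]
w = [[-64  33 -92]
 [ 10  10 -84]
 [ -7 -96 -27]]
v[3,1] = -34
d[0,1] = -507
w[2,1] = -96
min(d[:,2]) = -205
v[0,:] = [-83, -36, 26]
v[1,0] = -86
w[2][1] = -96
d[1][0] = 815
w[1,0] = 10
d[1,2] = 236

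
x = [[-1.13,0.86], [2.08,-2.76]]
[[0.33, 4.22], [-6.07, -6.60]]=x@[[3.25, -4.50], [4.65, -1.0]]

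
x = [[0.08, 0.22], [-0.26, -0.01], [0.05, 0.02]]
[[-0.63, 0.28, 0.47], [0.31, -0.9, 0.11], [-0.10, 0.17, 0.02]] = x @ [[-1.08, 3.45, -0.51], [-2.45, 0.04, 2.31]]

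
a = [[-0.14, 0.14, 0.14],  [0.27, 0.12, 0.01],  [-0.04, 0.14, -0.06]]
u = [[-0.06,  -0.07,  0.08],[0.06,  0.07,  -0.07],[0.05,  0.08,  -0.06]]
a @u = [[0.02, 0.03, -0.03], [-0.01, -0.01, 0.01], [0.01, 0.01, -0.01]]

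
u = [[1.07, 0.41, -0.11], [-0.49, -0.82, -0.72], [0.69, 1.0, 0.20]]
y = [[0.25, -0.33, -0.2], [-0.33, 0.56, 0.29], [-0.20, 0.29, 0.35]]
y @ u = [[0.29,0.17,0.17],[-0.43,-0.30,-0.31],[-0.11,0.03,-0.12]]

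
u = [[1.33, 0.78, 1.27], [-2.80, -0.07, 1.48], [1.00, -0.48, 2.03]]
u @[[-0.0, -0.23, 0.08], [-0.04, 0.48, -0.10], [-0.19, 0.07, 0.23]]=[[-0.27, 0.16, 0.32], [-0.28, 0.71, 0.12], [-0.37, -0.32, 0.59]]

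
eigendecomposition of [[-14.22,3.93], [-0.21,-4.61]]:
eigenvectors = [[-1.00, -0.38], [-0.02, -0.92]]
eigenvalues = [-14.13, -4.7]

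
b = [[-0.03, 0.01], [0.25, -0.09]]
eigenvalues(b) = [-0.0, -0.12]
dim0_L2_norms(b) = [0.25, 0.09]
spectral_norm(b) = 0.27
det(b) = 0.00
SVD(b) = [[-0.12,0.99], [0.99,0.12]] @ diag([0.26758071929125066, 0.0007474380087240461]) @ [[0.94, -0.34],  [-0.34, -0.94]]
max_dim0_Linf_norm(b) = 0.25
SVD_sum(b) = [[-0.03, 0.01], [0.25, -0.09]] + [[-0.00, -0.0],[-0.00, -0.0]]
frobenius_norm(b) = 0.27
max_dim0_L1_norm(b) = 0.28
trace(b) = -0.12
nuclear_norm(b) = 0.27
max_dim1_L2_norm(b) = 0.27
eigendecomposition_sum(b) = [[-0.00,  -0.00], [-0.0,  -0.0]] + [[-0.03, 0.01],[0.25, -0.09]]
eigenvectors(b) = [[0.33, -0.11], [0.94, 0.99]]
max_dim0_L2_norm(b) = 0.25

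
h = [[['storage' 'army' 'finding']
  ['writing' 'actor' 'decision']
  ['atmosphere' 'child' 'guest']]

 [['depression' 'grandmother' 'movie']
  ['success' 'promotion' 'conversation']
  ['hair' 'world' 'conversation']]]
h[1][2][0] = 'hair'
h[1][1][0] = 'success'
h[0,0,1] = 'army'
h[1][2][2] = 'conversation'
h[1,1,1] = 'promotion'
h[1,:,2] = ['movie', 'conversation', 'conversation']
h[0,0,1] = 'army'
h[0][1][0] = 'writing'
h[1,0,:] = ['depression', 'grandmother', 'movie']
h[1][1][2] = 'conversation'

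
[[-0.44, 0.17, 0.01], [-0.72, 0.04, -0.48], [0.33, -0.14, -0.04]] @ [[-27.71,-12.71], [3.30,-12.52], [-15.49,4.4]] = [[12.6, 3.51], [27.52, 6.54], [-8.99, -2.62]]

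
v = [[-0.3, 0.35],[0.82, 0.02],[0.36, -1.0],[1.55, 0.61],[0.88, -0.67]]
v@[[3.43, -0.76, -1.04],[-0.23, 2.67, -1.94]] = [[-1.11,1.16,-0.37], [2.81,-0.57,-0.89], [1.46,-2.94,1.57], [5.18,0.45,-2.80], [3.17,-2.46,0.38]]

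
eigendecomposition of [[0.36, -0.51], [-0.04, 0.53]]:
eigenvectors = [[-0.99,0.9], [-0.16,-0.44]]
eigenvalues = [0.28, 0.61]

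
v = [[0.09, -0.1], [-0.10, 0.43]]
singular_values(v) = [0.46, 0.06]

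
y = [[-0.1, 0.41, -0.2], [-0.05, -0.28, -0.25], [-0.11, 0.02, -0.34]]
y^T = [[-0.1, -0.05, -0.11], [0.41, -0.28, 0.02], [-0.2, -0.25, -0.34]]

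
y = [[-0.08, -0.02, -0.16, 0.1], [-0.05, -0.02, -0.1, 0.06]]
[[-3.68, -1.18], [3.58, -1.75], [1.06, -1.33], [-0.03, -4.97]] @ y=[[0.35, 0.10, 0.71, -0.44],[-0.20, -0.04, -0.4, 0.25],[-0.02, 0.01, -0.04, 0.03],[0.25, 0.1, 0.5, -0.30]]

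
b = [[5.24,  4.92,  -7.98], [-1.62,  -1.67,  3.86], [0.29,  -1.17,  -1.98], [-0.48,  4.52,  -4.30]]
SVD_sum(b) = [[3.94, 5.40, -8.29], [-1.65, -2.26, 3.46], [0.39, 0.54, -0.82], [2.02, 2.77, -4.25]] + [[0.94,-0.84,-0.1], [-0.30,0.27,0.03], [0.85,-0.76,-0.09], [-2.25,2.0,0.24]] + [[0.36, 0.36, 0.4], [0.33, 0.32, 0.36], [-0.95, -0.94, -1.07], [-0.25, -0.25, -0.29]]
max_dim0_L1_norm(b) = 18.12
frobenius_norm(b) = 13.42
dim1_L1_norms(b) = [18.14, 7.15, 3.44, 9.3]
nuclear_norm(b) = 18.28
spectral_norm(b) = 12.81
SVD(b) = [[-0.83, -0.36, 0.33], [0.35, 0.12, 0.3], [-0.08, -0.33, -0.87], [-0.43, 0.86, -0.23]] @ diag([12.80952422005898, 3.489792551458242, 1.9796305724828887]) @ [[-0.37, -0.51, 0.78], [-0.74, 0.66, 0.08], [0.56, 0.55, 0.62]]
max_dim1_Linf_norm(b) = 7.98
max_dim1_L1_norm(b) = 18.14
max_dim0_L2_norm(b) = 10.05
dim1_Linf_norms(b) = [7.98, 3.86, 1.98, 4.52]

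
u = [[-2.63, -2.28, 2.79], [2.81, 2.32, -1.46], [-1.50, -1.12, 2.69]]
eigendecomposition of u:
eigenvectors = [[(-0.53+0.29j),-0.53-0.29j,(0.29+0j)], [(0.77+0j),0.77-0.00j,(0.49+0j)], [(-0.03+0.19j),(-0.03-0.19j),0.82+0.00j]]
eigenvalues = [(0.44+0.71j), (0.44-0.71j), (1.5+0j)]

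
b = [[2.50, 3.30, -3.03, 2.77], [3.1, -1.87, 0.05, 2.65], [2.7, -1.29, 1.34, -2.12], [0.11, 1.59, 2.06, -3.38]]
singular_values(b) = [6.89, 4.81, 4.02, 0.93]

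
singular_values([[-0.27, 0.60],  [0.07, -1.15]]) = [1.31, 0.2]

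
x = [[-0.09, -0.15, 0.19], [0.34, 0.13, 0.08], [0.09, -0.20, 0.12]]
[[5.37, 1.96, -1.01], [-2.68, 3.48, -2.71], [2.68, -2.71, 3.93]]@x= [[0.09, -0.35, 1.06],  [1.18, 1.4, -0.56],  [-0.81, -1.54, 0.76]]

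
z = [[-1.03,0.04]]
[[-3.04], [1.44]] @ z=[[3.13, -0.12], [-1.48, 0.06]]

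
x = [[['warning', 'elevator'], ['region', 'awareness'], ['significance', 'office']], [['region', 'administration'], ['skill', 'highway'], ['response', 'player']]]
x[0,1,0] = 'region'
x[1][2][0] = 'response'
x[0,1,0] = 'region'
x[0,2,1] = 'office'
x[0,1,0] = 'region'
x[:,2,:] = [['significance', 'office'], ['response', 'player']]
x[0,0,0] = 'warning'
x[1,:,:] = [['region', 'administration'], ['skill', 'highway'], ['response', 'player']]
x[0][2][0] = 'significance'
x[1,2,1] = 'player'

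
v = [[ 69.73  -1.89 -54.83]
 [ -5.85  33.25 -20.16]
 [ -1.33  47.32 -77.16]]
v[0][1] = -1.89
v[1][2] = -20.16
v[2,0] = -1.33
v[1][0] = -5.85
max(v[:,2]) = -20.16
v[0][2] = -54.83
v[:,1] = [-1.89, 33.25, 47.32]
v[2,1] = 47.32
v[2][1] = 47.32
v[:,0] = [69.73, -5.85, -1.33]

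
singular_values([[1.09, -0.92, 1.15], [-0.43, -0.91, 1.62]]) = [2.39, 1.12]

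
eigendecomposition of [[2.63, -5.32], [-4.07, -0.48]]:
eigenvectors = [[0.85, 0.64], [-0.53, 0.77]]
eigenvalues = [5.98, -3.83]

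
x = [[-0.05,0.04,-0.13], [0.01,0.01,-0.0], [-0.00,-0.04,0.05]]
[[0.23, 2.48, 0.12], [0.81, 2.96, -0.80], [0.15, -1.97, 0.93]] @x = [[0.01,0.03,-0.02], [-0.01,0.09,-0.15], [-0.03,-0.05,0.03]]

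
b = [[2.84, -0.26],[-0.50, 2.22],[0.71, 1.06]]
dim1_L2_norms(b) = [2.85, 2.28, 1.28]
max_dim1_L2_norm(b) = 2.85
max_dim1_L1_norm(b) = 3.1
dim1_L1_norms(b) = [3.1, 2.72, 1.77]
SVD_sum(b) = [[2.6,-0.92], [-1.14,0.41], [0.3,-0.11]] + [[0.24,  0.66],[0.64,  1.81],[0.41,  1.17]]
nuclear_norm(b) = 5.43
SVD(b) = [[-0.91, -0.29], [0.4, -0.8], [-0.1, -0.52]] @ diag([3.0345421928217866, 2.3939201490409703]) @ [[-0.94, 0.33], [-0.33, -0.94]]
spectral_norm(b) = 3.03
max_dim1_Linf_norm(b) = 2.84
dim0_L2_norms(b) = [2.97, 2.47]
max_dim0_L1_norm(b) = 4.05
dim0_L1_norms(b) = [4.05, 3.54]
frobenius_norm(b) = 3.87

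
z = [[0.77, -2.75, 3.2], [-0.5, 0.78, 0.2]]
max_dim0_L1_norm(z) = 3.53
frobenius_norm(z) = 4.39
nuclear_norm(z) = 5.15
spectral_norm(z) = 4.31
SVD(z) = [[-0.99,0.11], [0.11,0.99]] @ diag([4.312450224103399, 0.8346095282409277]) @ [[-0.19, 0.65, -0.73], [-0.5, 0.58, 0.65]]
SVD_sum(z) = [[0.81, -2.80, 3.14],[-0.09, 0.30, -0.34]] + [[-0.04, 0.05, 0.06], [-0.41, 0.48, 0.54]]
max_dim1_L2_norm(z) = 4.29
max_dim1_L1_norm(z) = 6.72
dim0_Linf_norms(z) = [0.77, 2.75, 3.2]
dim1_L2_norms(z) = [4.29, 0.95]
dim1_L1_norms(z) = [6.72, 1.48]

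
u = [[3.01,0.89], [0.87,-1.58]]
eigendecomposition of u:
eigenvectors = [[0.98,-0.18], [0.18,0.98]]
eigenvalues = [3.17, -1.74]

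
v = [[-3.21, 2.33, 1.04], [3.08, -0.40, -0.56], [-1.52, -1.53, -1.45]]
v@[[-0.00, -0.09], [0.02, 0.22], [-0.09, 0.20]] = [[-0.05, 1.01],[0.04, -0.48],[0.1, -0.49]]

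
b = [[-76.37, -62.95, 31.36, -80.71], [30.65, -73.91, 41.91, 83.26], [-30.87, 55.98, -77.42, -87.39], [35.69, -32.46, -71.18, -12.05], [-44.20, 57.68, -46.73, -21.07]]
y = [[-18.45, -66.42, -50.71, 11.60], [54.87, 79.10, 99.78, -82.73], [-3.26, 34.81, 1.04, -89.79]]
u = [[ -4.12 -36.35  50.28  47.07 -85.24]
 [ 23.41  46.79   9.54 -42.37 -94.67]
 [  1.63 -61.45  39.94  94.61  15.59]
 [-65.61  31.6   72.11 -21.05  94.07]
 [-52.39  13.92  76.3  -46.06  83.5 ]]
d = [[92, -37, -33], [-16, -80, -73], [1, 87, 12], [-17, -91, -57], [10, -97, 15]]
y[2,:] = [-3.26, 34.81, 1.04, -89.79]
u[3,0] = -65.61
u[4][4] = 83.5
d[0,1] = -37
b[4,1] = 57.68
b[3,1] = -32.46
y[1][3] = -82.73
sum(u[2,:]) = 90.32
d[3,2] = -57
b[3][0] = 35.69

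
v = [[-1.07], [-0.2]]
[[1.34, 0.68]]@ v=[[-1.57]]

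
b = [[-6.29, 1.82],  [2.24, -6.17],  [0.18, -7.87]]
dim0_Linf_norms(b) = [6.29, 7.87]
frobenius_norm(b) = 12.16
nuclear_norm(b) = 16.52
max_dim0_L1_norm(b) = 15.86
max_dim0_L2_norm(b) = 10.16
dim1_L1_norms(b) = [8.11, 8.41, 8.05]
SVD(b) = [[0.37,0.89],[-0.62,0.02],[-0.69,0.46]] @ diag([10.659986683367746, 5.856362686038351]) @ [[-0.36, 0.93], [-0.93, -0.36]]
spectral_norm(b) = 10.66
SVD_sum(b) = [[-1.43, 3.7], [2.37, -6.12], [2.67, -6.91]] + [[-4.86, -1.88], [-0.13, -0.05], [-2.49, -0.96]]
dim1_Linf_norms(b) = [6.29, 6.17, 7.87]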